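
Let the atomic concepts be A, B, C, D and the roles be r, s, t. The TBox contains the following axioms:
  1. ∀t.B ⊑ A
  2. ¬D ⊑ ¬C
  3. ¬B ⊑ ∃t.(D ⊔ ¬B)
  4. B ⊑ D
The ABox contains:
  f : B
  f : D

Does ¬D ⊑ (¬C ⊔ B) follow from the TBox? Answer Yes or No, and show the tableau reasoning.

Yes

1. ¬D ⊑ (¬C ⊔ B)  ⇔  (¬D ⊓ (C ⊓ ¬B)) unsat w.r.t. T
   all branches close; clash {C, ¬C} at x₀
2. Hence ¬D ⊑ (¬C ⊔ B): entailed.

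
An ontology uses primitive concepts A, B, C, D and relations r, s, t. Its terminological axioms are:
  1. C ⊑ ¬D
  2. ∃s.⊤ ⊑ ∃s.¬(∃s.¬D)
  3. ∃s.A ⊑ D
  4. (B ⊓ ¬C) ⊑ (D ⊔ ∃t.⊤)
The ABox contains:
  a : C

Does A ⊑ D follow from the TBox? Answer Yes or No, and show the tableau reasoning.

1. A ⊑ D  ⇔  (A ⊓ ¬D) unsat w.r.t. T
   open: L(x₀) ⊇ {A, ¬B, ¬D, ∀s.¬A, ∀s.⊥}
2. Hence A ⊑ D: not entailed.

No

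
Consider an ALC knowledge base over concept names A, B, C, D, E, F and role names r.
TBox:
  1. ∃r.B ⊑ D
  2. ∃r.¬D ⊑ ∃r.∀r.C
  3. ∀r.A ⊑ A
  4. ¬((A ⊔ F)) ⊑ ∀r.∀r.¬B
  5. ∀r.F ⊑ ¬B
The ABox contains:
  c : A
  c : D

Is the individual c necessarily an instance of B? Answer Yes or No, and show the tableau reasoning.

1. c : B?  L(c) = {A, D} ∪ {¬B}
   open: L(c) ⊇ {A, D, ¬B, ∀r.D} — c ∉ B possible
2. Hence c : B: not entailed.

No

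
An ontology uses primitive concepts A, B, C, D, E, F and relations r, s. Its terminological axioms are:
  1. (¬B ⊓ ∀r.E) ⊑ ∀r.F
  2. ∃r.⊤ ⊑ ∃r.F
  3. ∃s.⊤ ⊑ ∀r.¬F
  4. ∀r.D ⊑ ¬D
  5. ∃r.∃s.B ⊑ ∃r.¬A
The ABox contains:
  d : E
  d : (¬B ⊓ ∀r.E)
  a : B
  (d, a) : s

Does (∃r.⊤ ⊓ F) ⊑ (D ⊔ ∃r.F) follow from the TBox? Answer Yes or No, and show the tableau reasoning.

1. (∃r.⊤ ⊓ F) ⊑ (D ⊔ ∃r.F)  ⇔  ((∃r.⊤ ⊓ F) ⊓ (¬D ⊓ ∀r.¬F)) unsat w.r.t. T
   all branches close; clash {F, ¬F} at an ∃-successor
2. Hence (∃r.⊤ ⊓ F) ⊑ (D ⊔ ∃r.F): entailed.

Yes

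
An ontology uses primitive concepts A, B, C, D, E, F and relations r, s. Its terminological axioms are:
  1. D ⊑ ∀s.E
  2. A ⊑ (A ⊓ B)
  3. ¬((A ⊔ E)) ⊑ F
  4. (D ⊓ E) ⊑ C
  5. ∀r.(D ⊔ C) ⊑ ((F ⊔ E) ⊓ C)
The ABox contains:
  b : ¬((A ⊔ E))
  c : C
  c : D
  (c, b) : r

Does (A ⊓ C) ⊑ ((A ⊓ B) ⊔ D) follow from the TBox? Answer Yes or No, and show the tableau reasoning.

Yes

1. (A ⊓ C) ⊑ ((A ⊓ B) ⊔ D)  ⇔  ((A ⊓ C) ⊓ ((¬A ⊔ ¬B) ⊓ ¬D)) unsat w.r.t. T
   all branches close; clash {B, ¬B} at x₀
2. Hence (A ⊓ C) ⊑ ((A ⊓ B) ⊔ D): entailed.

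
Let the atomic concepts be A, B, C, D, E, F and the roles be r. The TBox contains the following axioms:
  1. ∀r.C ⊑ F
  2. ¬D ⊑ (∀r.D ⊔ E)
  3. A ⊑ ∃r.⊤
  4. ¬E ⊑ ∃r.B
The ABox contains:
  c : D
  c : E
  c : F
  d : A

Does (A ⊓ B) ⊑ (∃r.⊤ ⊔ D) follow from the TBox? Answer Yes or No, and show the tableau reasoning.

1. (A ⊓ B) ⊑ (∃r.⊤ ⊔ D)  ⇔  ((A ⊓ B) ⊓ (∀r.⊥ ⊓ ¬D)) unsat w.r.t. T
   all branches close; clash ⊥ at an ∃-successor
2. Hence (A ⊓ B) ⊑ (∃r.⊤ ⊔ D): entailed.

Yes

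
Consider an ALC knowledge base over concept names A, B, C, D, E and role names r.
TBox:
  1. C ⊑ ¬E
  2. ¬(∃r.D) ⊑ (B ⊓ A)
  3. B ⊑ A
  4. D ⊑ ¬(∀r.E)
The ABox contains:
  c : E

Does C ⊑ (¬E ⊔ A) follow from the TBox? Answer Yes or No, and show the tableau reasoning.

1. C ⊑ (¬E ⊔ A)  ⇔  (C ⊓ (E ⊓ ¬A)) unsat w.r.t. T
   all branches close; clash {A, ¬A} at x₀
2. Hence C ⊑ (¬E ⊔ A): entailed.

Yes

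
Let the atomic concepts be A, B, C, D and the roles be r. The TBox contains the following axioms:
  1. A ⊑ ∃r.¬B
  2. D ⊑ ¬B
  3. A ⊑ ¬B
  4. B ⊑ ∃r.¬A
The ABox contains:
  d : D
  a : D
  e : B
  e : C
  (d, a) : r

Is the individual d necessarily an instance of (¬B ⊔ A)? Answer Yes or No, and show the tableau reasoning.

Yes

1. d : (¬B ⊔ A)?  L(d) = {D} ∪ {(B ⊓ ¬A)}
   clash {B, ¬B} at d — d ∈ (¬B ⊔ A)
2. Hence d : (¬B ⊔ A): entailed.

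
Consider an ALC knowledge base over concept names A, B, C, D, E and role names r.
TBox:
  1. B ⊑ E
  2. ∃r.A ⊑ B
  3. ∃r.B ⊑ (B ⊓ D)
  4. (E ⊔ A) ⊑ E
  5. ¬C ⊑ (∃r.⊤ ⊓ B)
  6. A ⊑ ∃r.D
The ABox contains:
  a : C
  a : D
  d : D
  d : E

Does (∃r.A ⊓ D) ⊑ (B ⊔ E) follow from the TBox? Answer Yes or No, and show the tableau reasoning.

Yes

1. (∃r.A ⊓ D) ⊑ (B ⊔ E)  ⇔  ((∃r.A ⊓ D) ⊓ (¬B ⊓ ¬E)) unsat w.r.t. T
   all branches close; clash {E, ¬E} at x₀
2. Hence (∃r.A ⊓ D) ⊑ (B ⊔ E): entailed.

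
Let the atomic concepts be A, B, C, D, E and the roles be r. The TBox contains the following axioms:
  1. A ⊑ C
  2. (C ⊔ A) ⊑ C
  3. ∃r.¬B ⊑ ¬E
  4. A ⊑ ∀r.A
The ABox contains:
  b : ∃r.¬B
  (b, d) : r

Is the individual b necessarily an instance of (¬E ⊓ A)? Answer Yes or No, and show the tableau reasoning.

1. b : (¬E ⊓ A)?  L(b) = {∃r.¬B} ∪ {(E ⊔ ¬A)}
   apply at b: ∃r.¬B⊑¬E
   open: L(b) ⊇ {¬A, ¬C, ¬E, ∃r.¬B} (+ ∃-successors) — b ∉ (¬E ⊓ A) possible
2. Hence b : (¬E ⊓ A): not entailed.

No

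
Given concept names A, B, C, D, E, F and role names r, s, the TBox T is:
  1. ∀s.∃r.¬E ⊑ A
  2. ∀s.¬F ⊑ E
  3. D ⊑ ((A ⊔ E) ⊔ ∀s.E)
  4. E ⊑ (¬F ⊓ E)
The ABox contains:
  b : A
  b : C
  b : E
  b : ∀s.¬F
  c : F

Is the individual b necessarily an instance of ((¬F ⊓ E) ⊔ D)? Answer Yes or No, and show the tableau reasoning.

1. b : ((¬F ⊓ E) ⊔ D)?  L(b) = {A, C, E, ∀s.¬F} ∪ {((F ⊔ ¬E) ⊓ ¬D)}
   clash {E, ¬E} at b — b ∈ ((¬F ⊓ E) ⊔ D)
2. Hence b : ((¬F ⊓ E) ⊔ D): entailed.

Yes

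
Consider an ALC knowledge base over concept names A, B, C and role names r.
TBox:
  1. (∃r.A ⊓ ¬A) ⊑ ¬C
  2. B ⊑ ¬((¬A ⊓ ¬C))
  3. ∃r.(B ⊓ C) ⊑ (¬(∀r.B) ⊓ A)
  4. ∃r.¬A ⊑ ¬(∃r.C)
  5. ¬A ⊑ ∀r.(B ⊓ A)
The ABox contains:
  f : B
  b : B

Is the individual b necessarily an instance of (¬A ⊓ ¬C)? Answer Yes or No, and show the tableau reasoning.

1. b : (¬A ⊓ ¬C)?  L(b) = {B} ∪ {(A ⊔ C)}
   open: L(b) ⊇ {A, B, ∀r.(¬B ⊔ ¬C), ∀r.A} — b ∉ (¬A ⊓ ¬C) possible
2. Hence b : (¬A ⊓ ¬C): not entailed.

No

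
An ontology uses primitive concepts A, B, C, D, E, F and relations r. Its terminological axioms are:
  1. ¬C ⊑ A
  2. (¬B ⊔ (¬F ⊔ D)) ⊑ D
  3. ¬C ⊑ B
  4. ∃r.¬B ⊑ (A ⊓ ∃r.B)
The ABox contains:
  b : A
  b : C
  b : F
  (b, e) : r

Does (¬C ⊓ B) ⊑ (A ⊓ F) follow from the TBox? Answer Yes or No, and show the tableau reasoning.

1. (¬C ⊓ B) ⊑ (A ⊓ F)  ⇔  ((¬C ⊓ B) ⊓ (¬A ⊔ ¬F)) unsat w.r.t. T
   apply at x₀: ¬C⊑A
   open: L(x₀) ⊇ {A, B, D, ¬C, ¬F, …}
2. Hence (¬C ⊓ B) ⊑ (A ⊓ F): not entailed.

No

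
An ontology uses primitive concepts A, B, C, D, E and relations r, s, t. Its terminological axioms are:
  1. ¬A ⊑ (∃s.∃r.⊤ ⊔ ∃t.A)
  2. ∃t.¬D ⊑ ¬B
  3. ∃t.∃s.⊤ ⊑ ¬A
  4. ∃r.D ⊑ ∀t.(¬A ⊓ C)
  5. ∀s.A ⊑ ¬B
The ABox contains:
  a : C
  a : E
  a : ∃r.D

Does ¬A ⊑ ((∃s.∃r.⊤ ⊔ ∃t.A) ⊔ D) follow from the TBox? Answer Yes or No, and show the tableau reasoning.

Yes

1. ¬A ⊑ ((∃s.∃r.⊤ ⊔ ∃t.A) ⊔ D)  ⇔  (¬A ⊓ ((∀s.∀r.⊥ ⊓ ∀t.¬A) ⊓ ¬D)) unsat w.r.t. T
   all branches close; clash {A, ¬A} at an ∃-successor
2. Hence ¬A ⊑ ((∃s.∃r.⊤ ⊔ ∃t.A) ⊔ D): entailed.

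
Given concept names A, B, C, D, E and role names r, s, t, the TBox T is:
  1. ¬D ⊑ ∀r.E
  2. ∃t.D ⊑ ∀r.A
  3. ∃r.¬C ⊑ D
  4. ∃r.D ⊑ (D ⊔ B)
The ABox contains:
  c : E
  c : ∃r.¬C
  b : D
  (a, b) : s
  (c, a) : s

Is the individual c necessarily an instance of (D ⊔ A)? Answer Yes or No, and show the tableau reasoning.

1. c : (D ⊔ A)?  L(c) = {E, ∃r.¬C} ∪ {(¬D ⊓ ¬A)}
   clash {D, ¬D} at c — c ∈ (D ⊔ A)
2. Hence c : (D ⊔ A): entailed.

Yes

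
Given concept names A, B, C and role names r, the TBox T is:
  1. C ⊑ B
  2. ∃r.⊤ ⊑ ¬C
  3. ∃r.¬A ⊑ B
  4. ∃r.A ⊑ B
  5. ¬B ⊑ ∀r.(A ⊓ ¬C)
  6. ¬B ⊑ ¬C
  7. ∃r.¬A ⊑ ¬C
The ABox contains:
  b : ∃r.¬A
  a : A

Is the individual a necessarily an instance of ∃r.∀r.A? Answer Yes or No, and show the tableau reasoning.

1. a : ∃r.∀r.A?  L(a) = {A} ∪ {∀r.∃r.¬A}
   open: L(a) ⊇ {A, B, ∀r.A, ∀r.∃r.¬A, ∀r.⊥} — a ∉ ∃r.∀r.A possible
2. Hence a : ∃r.∀r.A: not entailed.

No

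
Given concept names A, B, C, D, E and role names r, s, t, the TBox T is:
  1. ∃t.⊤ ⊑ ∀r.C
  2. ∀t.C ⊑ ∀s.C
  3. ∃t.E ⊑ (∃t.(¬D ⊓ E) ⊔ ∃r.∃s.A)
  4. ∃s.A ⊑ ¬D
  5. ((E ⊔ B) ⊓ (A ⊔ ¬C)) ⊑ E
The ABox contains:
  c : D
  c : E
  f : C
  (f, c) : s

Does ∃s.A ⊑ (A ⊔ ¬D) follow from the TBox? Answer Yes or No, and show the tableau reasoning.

1. ∃s.A ⊑ (A ⊔ ¬D)  ⇔  (∃s.A ⊓ (¬A ⊓ D)) unsat w.r.t. T
   all branches close; clash {D, ¬D} at x₀
2. Hence ∃s.A ⊑ (A ⊔ ¬D): entailed.

Yes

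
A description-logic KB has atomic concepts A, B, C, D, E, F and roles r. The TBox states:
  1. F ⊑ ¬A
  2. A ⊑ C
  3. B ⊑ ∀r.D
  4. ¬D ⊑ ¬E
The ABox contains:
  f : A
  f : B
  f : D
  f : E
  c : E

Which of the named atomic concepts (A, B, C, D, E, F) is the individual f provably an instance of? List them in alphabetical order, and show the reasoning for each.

{A, B, C, D, E}

1. f : A?  L(f) = {A, B, D, E} ∪ {¬A}
   clash {A, ¬A} at f — f ∈ A
2. f : B?  L(f) = {A, B, D, E} ∪ {¬B}
   clash {B, ¬B} at f — f ∈ B
3. f : C?  L(f) = {A, B, D, E} ∪ {¬C}
   clash {C, ¬C} at f — f ∈ C
4. f : D?  L(f) = {A, B, D, E} ∪ {¬D}
   clash {D, ¬D} at f — f ∈ D
5. f : E?  L(f) = {A, B, D, E} ∪ {¬E}
   clash {E, ¬E} at f — f ∈ E
6. f : F?  L(f) = {A, B, D, E} ∪ {¬F}
   apply at f: A⊑C; B⊑∀r.D
   open: L(f) ⊇ {A, B, C, D, E, …} — f ∉ F possible
7. Entailed for f: {A, B, C, D, E}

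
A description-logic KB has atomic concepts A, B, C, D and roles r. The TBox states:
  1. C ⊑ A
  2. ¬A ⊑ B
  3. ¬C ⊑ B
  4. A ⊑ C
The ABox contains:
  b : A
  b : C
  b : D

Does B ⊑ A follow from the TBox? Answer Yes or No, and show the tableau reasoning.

1. B ⊑ A  ⇔  (B ⊓ ¬A) unsat w.r.t. T
   open: L(x₀) ⊇ {B, ¬A, ¬C}
2. Hence B ⊑ A: not entailed.

No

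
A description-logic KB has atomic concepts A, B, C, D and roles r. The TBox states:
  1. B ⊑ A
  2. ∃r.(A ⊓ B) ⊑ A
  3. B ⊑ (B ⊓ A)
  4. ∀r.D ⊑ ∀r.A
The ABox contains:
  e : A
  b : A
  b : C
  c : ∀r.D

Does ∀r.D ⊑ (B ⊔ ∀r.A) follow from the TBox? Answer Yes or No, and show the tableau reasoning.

1. ∀r.D ⊑ (B ⊔ ∀r.A)  ⇔  (∀r.D ⊓ (¬B ⊓ ∃r.¬A)) unsat w.r.t. T
   all branches close; clash {A, ¬A} at an ∃-successor
2. Hence ∀r.D ⊑ (B ⊔ ∀r.A): entailed.

Yes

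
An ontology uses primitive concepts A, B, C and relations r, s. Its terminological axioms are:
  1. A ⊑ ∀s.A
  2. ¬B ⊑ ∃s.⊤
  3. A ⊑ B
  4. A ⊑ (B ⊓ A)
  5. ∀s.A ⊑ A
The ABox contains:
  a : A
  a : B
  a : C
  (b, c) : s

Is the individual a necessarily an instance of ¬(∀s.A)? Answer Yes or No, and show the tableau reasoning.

No

1. a : ¬(∀s.A)?  L(a) = {A, B, C} ∪ {∀s.A}
   apply at a: A⊑(B ⊓ A)
   open: L(a) ⊇ {A, B, C, ∀s.A} — a ∉ ¬(∀s.A) possible
2. Hence a : ¬(∀s.A): not entailed.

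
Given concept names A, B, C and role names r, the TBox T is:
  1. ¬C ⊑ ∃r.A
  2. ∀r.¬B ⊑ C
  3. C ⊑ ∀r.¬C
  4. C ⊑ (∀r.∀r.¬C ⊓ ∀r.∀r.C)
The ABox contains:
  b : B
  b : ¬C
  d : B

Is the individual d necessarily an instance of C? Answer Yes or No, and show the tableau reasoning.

1. d : C?  L(d) = {B} ∪ {¬C}
   apply at d: ¬C⊑∃r.A
   open: L(d) ⊇ {B, ¬C, ∃r.A, ∃r.B} (+ ∃-successors) — d ∉ C possible
2. Hence d : C: not entailed.

No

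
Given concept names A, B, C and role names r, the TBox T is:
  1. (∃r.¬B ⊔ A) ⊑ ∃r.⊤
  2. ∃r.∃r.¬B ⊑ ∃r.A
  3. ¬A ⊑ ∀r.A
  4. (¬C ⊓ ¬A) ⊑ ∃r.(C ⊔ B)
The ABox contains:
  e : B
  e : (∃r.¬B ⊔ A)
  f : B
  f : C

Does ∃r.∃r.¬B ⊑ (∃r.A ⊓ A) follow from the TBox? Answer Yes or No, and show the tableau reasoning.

No

1. ∃r.∃r.¬B ⊑ (∃r.A ⊓ A)  ⇔  (∃r.∃r.¬B ⊓ (∀r.¬A ⊔ ¬A)) unsat w.r.t. T
   apply at x₀: ∃r.∃r.¬B⊑∃r.A
   open: L(x₀) ⊇ {C, ¬A, ∀r.A, ∀r.B, ∃r.A, …} (+ ∃-successors)
2. Hence ∃r.∃r.¬B ⊑ (∃r.A ⊓ A): not entailed.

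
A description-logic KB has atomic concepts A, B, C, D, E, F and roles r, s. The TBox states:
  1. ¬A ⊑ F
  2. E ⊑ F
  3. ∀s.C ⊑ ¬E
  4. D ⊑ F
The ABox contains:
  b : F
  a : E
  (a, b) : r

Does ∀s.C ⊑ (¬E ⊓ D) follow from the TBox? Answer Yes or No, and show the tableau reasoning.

No

1. ∀s.C ⊑ (¬E ⊓ D)  ⇔  (∀s.C ⊓ (E ⊔ ¬D)) unsat w.r.t. T
   apply at x₀: ∀s.C⊑¬E
   open: L(x₀) ⊇ {A, ¬D, ¬E, ∀s.C}
2. Hence ∀s.C ⊑ (¬E ⊓ D): not entailed.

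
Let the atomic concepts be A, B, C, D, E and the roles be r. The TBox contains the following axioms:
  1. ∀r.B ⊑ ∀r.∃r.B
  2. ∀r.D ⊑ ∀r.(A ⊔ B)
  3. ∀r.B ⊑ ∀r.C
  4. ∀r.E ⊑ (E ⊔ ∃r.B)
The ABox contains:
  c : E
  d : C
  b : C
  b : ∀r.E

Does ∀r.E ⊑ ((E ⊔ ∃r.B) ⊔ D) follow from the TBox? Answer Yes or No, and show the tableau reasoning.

1. ∀r.E ⊑ ((E ⊔ ∃r.B) ⊔ D)  ⇔  (∀r.E ⊓ ((¬E ⊓ ∀r.¬B) ⊓ ¬D)) unsat w.r.t. T
   all branches close; clash {B, ¬B} at an ∃-successor
2. Hence ∀r.E ⊑ ((E ⊔ ∃r.B) ⊔ D): entailed.

Yes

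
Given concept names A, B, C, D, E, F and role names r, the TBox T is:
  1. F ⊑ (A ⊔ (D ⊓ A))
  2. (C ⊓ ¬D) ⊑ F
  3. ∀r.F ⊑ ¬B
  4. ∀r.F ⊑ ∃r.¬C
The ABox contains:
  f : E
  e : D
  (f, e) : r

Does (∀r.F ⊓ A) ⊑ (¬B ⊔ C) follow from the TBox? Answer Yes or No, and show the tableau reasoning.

1. (∀r.F ⊓ A) ⊑ (¬B ⊔ C)  ⇔  ((∀r.F ⊓ A) ⊓ (B ⊓ ¬C)) unsat w.r.t. T
   all branches close; clash {B, ¬B} at x₀
2. Hence (∀r.F ⊓ A) ⊑ (¬B ⊔ C): entailed.

Yes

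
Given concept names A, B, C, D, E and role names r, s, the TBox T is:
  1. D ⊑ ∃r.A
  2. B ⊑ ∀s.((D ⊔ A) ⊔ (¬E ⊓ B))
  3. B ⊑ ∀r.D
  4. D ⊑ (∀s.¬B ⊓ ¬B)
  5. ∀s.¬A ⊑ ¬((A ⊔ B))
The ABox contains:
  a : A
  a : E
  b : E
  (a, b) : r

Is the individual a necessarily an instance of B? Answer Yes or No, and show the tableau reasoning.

1. a : B?  L(a) = {A, E} ∪ {¬B}
   open: L(a) ⊇ {A, E, ¬B, ¬D, ∃s.A} (+ ∃-successors) — a ∉ B possible
2. Hence a : B: not entailed.

No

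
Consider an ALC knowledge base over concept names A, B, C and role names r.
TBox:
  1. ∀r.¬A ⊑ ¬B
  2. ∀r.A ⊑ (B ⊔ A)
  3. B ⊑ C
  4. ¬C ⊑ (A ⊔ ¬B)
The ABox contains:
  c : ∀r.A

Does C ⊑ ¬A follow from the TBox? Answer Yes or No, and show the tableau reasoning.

No

1. C ⊑ ¬A  ⇔  (C ⊓ A) unsat w.r.t. T
   open: L(x₀) ⊇ {A, C, ∃r.A, ∃r.¬A} (+ ∃-successors)
2. Hence C ⊑ ¬A: not entailed.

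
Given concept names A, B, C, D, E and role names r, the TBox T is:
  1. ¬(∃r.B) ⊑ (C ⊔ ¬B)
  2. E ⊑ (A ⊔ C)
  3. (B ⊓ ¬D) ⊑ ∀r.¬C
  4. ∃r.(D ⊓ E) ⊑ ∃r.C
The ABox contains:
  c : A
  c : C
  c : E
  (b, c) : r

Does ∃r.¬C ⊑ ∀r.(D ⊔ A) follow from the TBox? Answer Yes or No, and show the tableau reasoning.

1. ∃r.¬C ⊑ ∀r.(D ⊔ A)  ⇔  (∃r.¬C ⊓ ∃r.(¬D ⊓ ¬A)) unsat w.r.t. T
   open: L(x₀) ⊇ {¬B, ¬E, ∀r.(¬D ⊔ ¬E), ∃r.(¬D ⊓ ¬A), ∃r.B, …} (+ ∃-successors)
2. Hence ∃r.¬C ⊑ ∀r.(D ⊔ A): not entailed.

No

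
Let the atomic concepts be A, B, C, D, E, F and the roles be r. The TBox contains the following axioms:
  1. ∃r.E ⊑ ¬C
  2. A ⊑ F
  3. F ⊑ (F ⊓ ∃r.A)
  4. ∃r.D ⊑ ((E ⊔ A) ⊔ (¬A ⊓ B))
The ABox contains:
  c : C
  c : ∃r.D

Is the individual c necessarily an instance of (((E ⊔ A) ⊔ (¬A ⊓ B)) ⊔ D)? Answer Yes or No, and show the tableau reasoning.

Yes

1. c : (((E ⊔ A) ⊔ (¬A ⊓ B)) ⊔ D)?  L(c) = {C, ∃r.D} ∪ {(((¬E ⊓ ¬A) ⊓ (A ⊔ ¬B)) ⊓ ¬D)}
   clash {C, ¬C} at c — c ∈ (((E ⊔ A) ⊔ (¬A ⊓ B)) ⊔ D)
2. Hence c : (((E ⊔ A) ⊔ (¬A ⊓ B)) ⊔ D): entailed.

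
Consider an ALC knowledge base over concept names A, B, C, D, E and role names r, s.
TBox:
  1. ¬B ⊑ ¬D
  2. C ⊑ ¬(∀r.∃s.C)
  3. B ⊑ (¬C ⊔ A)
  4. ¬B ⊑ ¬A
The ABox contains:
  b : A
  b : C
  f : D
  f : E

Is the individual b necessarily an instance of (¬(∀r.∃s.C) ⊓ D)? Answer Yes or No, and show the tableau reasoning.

No

1. b : (¬(∀r.∃s.C) ⊓ D)?  L(b) = {A, C} ∪ {(∀r.∃s.C ⊔ ¬D)}
   apply at b: C⊑¬(∀r.∃s.C)
   open: L(b) ⊇ {A, B, C, ¬D, ∃r.∀s.¬C} (+ ∃-successors) — b ∉ (¬(∀r.∃s.C) ⊓ D) possible
2. Hence b : (¬(∀r.∃s.C) ⊓ D): not entailed.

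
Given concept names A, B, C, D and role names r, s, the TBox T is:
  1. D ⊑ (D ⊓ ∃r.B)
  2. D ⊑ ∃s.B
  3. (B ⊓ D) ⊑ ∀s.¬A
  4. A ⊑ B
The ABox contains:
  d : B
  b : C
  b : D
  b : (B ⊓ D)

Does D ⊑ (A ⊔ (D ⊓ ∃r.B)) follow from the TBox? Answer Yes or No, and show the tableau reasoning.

Yes

1. D ⊑ (A ⊔ (D ⊓ ∃r.B))  ⇔  (D ⊓ (¬A ⊓ (¬D ⊔ ∀r.¬B))) unsat w.r.t. T
   all branches close; clash {B, ¬B} at an ∃-successor
2. Hence D ⊑ (A ⊔ (D ⊓ ∃r.B)): entailed.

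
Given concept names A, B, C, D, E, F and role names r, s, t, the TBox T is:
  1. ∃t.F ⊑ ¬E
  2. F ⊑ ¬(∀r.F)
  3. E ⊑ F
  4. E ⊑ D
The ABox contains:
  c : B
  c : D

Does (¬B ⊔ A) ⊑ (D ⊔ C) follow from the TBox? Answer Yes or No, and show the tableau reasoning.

1. (¬B ⊔ A) ⊑ (D ⊔ C)  ⇔  ((¬B ⊔ A) ⊓ (¬D ⊓ ¬C)) unsat w.r.t. T
   open: L(x₀) ⊇ {¬B, ¬C, ¬D, ¬E, ¬F}
2. Hence (¬B ⊔ A) ⊑ (D ⊔ C): not entailed.

No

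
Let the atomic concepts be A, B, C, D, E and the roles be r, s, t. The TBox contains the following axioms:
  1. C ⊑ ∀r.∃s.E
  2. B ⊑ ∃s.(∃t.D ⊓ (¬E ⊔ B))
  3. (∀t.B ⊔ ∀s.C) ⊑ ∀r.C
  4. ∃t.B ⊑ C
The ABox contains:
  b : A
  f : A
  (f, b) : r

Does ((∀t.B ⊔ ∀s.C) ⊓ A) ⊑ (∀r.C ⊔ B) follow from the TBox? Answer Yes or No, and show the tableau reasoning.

1. ((∀t.B ⊔ ∀s.C) ⊓ A) ⊑ (∀r.C ⊔ B)  ⇔  (((∀t.B ⊔ ∀s.C) ⊓ A) ⊓ (∃r.¬C ⊓ ¬B)) unsat w.r.t. T
   all branches close; clash {C, ¬C} at an ∃-successor
2. Hence ((∀t.B ⊔ ∀s.C) ⊓ A) ⊑ (∀r.C ⊔ B): entailed.

Yes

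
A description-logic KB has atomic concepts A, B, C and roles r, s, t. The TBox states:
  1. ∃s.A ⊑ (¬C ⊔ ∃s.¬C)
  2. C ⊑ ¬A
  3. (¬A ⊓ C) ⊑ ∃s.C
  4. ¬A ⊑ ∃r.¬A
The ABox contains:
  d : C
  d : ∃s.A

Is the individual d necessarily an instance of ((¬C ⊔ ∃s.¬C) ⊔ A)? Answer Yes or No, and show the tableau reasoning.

Yes

1. d : ((¬C ⊔ ∃s.¬C) ⊔ A)?  L(d) = {C, ∃s.A} ∪ {((C ⊓ ∀s.C) ⊓ ¬A)}
   clash {C, ¬C} at an ∃-successor — d ∈ ((¬C ⊔ ∃s.¬C) ⊔ A)
2. Hence d : ((¬C ⊔ ∃s.¬C) ⊔ A): entailed.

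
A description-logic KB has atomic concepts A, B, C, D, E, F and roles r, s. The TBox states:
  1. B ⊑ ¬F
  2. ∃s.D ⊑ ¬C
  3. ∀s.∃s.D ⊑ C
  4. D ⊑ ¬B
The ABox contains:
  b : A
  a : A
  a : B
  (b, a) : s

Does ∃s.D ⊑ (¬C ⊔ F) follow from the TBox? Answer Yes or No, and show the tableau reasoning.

1. ∃s.D ⊑ (¬C ⊔ F)  ⇔  (∃s.D ⊓ (C ⊓ ¬F)) unsat w.r.t. T
   all branches close; clash {C, ¬C} at x₀
2. Hence ∃s.D ⊑ (¬C ⊔ F): entailed.

Yes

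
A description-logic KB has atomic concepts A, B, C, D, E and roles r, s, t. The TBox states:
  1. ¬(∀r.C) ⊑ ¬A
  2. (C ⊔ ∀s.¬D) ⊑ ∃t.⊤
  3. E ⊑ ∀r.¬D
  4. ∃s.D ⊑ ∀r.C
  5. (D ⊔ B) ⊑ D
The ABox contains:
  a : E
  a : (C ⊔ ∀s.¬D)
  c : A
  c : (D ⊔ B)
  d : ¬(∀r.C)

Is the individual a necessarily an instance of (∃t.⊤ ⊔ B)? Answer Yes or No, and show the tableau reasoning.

Yes

1. a : (∃t.⊤ ⊔ B)?  L(a) = {E, (C ⊔ ∀s.¬D)} ∪ {(∀t.⊥ ⊓ ¬B)}
   clash ⊥ at an ∃-successor — a ∈ (∃t.⊤ ⊔ B)
2. Hence a : (∃t.⊤ ⊔ B): entailed.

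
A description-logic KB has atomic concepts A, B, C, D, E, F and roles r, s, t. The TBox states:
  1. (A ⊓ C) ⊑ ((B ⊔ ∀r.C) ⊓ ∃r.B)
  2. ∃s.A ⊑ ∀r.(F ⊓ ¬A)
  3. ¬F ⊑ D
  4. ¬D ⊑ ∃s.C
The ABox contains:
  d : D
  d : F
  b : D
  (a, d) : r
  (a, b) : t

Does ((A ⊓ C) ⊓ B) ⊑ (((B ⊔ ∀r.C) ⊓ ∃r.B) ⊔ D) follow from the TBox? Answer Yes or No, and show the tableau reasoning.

1. ((A ⊓ C) ⊓ B) ⊑ (((B ⊔ ∀r.C) ⊓ ∃r.B) ⊔ D)  ⇔  (((A ⊓ C) ⊓ B) ⊓ (((¬B ⊓ ∃r.¬C) ⊔ ∀r.¬B) ⊓ ¬D)) unsat w.r.t. T
   all branches close; clash {D, ¬D} at x₀
2. Hence ((A ⊓ C) ⊓ B) ⊑ (((B ⊔ ∀r.C) ⊓ ∃r.B) ⊔ D): entailed.

Yes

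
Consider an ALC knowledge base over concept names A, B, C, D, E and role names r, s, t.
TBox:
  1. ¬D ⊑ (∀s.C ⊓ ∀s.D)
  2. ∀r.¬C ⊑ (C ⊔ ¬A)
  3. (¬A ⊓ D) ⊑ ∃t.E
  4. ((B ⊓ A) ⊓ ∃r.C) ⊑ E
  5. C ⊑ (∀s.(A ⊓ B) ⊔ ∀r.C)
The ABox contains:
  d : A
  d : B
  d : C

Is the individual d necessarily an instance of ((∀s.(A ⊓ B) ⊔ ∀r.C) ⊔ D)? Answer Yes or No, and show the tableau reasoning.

1. d : ((∀s.(A ⊓ B) ⊔ ∀r.C) ⊔ D)?  L(d) = {A, B, C} ∪ {((∃s.(¬A ⊔ ¬B) ⊓ ∃r.¬C) ⊓ ¬D)}
   clash {C, ¬C} at an ∃-successor — d ∈ ((∀s.(A ⊓ B) ⊔ ∀r.C) ⊔ D)
2. Hence d : ((∀s.(A ⊓ B) ⊔ ∀r.C) ⊔ D): entailed.

Yes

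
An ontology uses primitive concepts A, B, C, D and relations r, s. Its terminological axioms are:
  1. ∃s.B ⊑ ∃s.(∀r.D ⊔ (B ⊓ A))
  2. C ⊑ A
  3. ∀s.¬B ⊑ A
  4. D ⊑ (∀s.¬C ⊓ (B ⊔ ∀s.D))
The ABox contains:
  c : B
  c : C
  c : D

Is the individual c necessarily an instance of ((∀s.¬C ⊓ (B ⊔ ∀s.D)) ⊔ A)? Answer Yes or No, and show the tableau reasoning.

1. c : ((∀s.¬C ⊓ (B ⊔ ∀s.D)) ⊔ A)?  L(c) = {B, C, D} ∪ {((∃s.C ⊔ (¬B ⊓ ∃s.¬D)) ⊓ ¬A)}
   clash {A, ¬A} at c — c ∈ ((∀s.¬C ⊓ (B ⊔ ∀s.D)) ⊔ A)
2. Hence c : ((∀s.¬C ⊓ (B ⊔ ∀s.D)) ⊔ A): entailed.

Yes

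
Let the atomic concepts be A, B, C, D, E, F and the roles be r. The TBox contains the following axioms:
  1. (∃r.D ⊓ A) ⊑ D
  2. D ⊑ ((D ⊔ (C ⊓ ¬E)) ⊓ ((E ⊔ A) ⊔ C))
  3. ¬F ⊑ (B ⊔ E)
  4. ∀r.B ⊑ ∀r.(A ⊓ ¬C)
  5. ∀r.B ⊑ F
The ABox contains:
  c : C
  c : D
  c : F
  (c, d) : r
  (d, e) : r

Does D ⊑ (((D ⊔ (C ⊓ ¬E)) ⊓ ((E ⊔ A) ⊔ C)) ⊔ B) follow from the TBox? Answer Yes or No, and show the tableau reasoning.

1. D ⊑ (((D ⊔ (C ⊓ ¬E)) ⊓ ((E ⊔ A) ⊔ C)) ⊔ B)  ⇔  (D ⊓ (((¬D ⊓ (¬C ⊔ E)) ⊔ ((¬E ⊓ ¬A) ⊓ ¬C)) ⊓ ¬B)) unsat w.r.t. T
   all branches close; clash {E, ¬E} at x₀
2. Hence D ⊑ (((D ⊔ (C ⊓ ¬E)) ⊓ ((E ⊔ A) ⊔ C)) ⊔ B): entailed.

Yes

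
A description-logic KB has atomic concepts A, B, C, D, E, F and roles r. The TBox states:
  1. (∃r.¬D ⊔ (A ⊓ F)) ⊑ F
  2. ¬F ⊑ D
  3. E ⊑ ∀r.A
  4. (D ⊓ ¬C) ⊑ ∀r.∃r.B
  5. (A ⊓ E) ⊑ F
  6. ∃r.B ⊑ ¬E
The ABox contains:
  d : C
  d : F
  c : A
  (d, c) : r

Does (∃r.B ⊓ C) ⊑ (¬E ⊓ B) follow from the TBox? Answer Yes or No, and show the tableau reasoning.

No

1. (∃r.B ⊓ C) ⊑ (¬E ⊓ B)  ⇔  ((∃r.B ⊓ C) ⊓ (E ⊔ ¬B)) unsat w.r.t. T
   apply at x₀: ∃r.B⊑¬E
   open: L(x₀) ⊇ {C, F, ¬B, ¬E, ∃r.B} (+ ∃-successors)
2. Hence (∃r.B ⊓ C) ⊑ (¬E ⊓ B): not entailed.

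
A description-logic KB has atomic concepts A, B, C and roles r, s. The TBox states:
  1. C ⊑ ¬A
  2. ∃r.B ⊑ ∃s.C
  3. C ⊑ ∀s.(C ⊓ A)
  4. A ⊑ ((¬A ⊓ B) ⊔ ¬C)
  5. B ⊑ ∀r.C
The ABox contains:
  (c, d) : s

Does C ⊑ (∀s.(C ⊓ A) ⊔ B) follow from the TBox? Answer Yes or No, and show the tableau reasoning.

1. C ⊑ (∀s.(C ⊓ A) ⊔ B)  ⇔  (C ⊓ (∃s.(¬C ⊔ ¬A) ⊓ ¬B)) unsat w.r.t. T
   all branches close; clash {A, ¬A} at an ∃-successor
2. Hence C ⊑ (∀s.(C ⊓ A) ⊔ B): entailed.

Yes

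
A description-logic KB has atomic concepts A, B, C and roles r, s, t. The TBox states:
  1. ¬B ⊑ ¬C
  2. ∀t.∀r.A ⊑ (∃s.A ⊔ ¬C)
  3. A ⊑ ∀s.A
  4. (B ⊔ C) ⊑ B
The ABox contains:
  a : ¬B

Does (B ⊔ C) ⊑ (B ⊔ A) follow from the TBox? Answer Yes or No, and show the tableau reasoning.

1. (B ⊔ C) ⊑ (B ⊔ A)  ⇔  ((B ⊔ C) ⊓ (¬B ⊓ ¬A)) unsat w.r.t. T
   all branches close; clash {C, ¬C} at x₀
2. Hence (B ⊔ C) ⊑ (B ⊔ A): entailed.

Yes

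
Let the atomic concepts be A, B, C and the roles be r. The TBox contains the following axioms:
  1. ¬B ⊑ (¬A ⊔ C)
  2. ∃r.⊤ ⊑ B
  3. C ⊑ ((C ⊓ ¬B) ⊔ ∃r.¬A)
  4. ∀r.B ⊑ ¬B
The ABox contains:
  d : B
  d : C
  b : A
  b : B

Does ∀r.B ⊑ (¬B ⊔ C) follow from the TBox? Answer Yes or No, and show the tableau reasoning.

1. ∀r.B ⊑ (¬B ⊔ C)  ⇔  (∀r.B ⊓ (B ⊓ ¬C)) unsat w.r.t. T
   all branches close; clash {B, ¬B} at x₀
2. Hence ∀r.B ⊑ (¬B ⊔ C): entailed.

Yes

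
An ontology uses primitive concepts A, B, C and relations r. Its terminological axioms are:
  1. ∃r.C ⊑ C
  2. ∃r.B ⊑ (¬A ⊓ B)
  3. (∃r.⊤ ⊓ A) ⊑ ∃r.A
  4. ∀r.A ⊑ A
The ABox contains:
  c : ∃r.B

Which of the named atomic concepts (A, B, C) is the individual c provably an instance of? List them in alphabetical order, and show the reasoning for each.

1. c : A?  L(c) = {∃r.B} ∪ {¬A}
   apply at c: ∃r.B⊑(¬A ⊓ B)
   open: L(c) ⊇ {B, ¬A, ∀r.¬C, ∃r.B, ∃r.¬A} (+ ∃-successors) — c ∉ A possible
2. c : B?  L(c) = {∃r.B} ∪ {¬B}
   clash {B, ¬B} at c — c ∈ B
3. c : C?  L(c) = {∃r.B} ∪ {¬C}
   apply at c: ∃r.B⊑(¬A ⊓ B)
   open: L(c) ⊇ {B, ¬A, ¬C, ∀r.¬C, ∃r.B, …} (+ ∃-successors) — c ∉ C possible
4. Entailed for c: {B}

{B}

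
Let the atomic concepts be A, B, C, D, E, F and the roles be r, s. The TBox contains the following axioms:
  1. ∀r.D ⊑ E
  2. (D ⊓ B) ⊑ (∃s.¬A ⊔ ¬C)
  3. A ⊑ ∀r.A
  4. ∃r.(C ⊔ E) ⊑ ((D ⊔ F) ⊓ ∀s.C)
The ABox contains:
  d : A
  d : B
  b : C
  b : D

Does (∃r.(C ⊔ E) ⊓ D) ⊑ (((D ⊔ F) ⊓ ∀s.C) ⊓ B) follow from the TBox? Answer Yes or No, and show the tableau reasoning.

1. (∃r.(C ⊔ E) ⊓ D) ⊑ (((D ⊔ F) ⊓ ∀s.C) ⊓ B)  ⇔  ((∃r.(C ⊔ E) ⊓ D) ⊓ (((¬D ⊓ ¬F) ⊔ ∃s.¬C) ⊔ ¬B)) unsat w.r.t. T
   apply at x₀: ∃r.(C ⊔ E)⊑((D ⊔ F) ⊓ ∀s.C)
   open: L(x₀) ⊇ {D, ¬A, ¬B, ∀s.C, ∃r.(C ⊔ E), …} (+ ∃-successors)
2. Hence (∃r.(C ⊔ E) ⊓ D) ⊑ (((D ⊔ F) ⊓ ∀s.C) ⊓ B): not entailed.

No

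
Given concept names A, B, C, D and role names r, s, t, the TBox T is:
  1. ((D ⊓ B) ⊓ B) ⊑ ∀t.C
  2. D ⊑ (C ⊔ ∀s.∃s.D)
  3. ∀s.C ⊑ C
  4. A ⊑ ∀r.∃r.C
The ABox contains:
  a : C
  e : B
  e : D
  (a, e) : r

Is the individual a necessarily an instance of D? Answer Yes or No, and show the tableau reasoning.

1. a : D?  L(a) = {C} ∪ {¬D}
   open: L(a) ⊇ {C, ¬A, ¬D} — a ∉ D possible
2. Hence a : D: not entailed.

No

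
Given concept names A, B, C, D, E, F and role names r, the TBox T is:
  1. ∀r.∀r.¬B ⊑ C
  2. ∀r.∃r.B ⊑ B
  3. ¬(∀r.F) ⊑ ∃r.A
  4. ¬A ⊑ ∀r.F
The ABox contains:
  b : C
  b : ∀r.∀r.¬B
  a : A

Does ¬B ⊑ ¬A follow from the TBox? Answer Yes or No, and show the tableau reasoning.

No

1. ¬B ⊑ ¬A  ⇔  (¬B ⊓ A) unsat w.r.t. T
   open: L(x₀) ⊇ {A, ¬B, ∀r.F, ∃r.∀r.¬B, ∃r.∃r.B} (+ ∃-successors)
2. Hence ¬B ⊑ ¬A: not entailed.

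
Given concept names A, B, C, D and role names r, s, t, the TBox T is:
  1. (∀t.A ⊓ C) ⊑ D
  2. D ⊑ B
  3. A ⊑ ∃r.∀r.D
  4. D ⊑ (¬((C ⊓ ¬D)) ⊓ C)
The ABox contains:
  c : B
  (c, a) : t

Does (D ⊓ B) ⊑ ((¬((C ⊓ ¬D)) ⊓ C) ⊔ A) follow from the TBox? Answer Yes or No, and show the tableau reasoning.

Yes

1. (D ⊓ B) ⊑ ((¬((C ⊓ ¬D)) ⊓ C) ⊔ A)  ⇔  ((D ⊓ B) ⊓ (((C ⊓ ¬D) ⊔ ¬C) ⊓ ¬A)) unsat w.r.t. T
   all branches close; clash {C, ¬C} at x₀
2. Hence (D ⊓ B) ⊑ ((¬((C ⊓ ¬D)) ⊓ C) ⊔ A): entailed.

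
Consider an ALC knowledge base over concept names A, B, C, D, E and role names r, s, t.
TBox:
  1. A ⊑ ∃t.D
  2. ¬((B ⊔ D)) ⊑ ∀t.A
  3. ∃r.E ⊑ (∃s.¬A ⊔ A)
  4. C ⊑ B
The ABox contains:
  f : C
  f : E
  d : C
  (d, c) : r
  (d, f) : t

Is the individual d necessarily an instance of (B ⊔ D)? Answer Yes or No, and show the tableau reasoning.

Yes

1. d : (B ⊔ D)?  L(d) = {C} ∪ {(¬B ⊓ ¬D)}
   clash {B, ¬B} at d — d ∈ (B ⊔ D)
2. Hence d : (B ⊔ D): entailed.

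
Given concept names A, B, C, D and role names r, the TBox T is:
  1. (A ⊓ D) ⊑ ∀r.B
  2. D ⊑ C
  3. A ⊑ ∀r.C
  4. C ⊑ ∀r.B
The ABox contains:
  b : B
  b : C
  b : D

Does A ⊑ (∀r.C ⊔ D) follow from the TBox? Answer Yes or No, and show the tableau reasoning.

1. A ⊑ (∀r.C ⊔ D)  ⇔  (A ⊓ (∃r.¬C ⊓ ¬D)) unsat w.r.t. T
   all branches close; clash {C, ¬C} at an ∃-successor
2. Hence A ⊑ (∀r.C ⊔ D): entailed.

Yes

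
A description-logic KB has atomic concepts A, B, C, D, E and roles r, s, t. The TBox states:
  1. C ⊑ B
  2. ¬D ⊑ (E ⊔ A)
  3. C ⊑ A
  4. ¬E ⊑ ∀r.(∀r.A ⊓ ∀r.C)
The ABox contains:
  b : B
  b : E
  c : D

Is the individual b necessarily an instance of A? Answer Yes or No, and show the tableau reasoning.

1. b : A?  L(b) = {B, E} ∪ {¬A}
   open: L(b) ⊇ {B, D, E, ¬A, ¬C} — b ∉ A possible
2. Hence b : A: not entailed.

No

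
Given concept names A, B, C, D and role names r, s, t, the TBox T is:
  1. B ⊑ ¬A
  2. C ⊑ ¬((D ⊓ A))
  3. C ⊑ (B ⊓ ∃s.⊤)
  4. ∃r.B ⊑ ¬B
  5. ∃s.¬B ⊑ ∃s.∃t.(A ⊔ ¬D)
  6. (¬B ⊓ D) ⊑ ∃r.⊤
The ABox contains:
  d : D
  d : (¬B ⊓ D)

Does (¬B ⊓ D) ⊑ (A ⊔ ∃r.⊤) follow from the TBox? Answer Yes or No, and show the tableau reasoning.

1. (¬B ⊓ D) ⊑ (A ⊔ ∃r.⊤)  ⇔  ((¬B ⊓ D) ⊓ (¬A ⊓ ∀r.⊥)) unsat w.r.t. T
   all branches close; clash {B, ¬B} at x₀
2. Hence (¬B ⊓ D) ⊑ (A ⊔ ∃r.⊤): entailed.

Yes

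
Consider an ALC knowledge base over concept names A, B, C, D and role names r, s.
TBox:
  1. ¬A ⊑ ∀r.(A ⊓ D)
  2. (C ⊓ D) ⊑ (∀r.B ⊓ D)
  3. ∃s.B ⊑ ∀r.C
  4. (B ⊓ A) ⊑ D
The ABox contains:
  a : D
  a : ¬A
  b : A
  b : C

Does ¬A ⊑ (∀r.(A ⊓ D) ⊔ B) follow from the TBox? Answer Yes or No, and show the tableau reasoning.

1. ¬A ⊑ (∀r.(A ⊓ D) ⊔ B)  ⇔  (¬A ⊓ (∃r.(¬A ⊔ ¬D) ⊓ ¬B)) unsat w.r.t. T
   all branches close; clash {D, ¬D} at an ∃-successor
2. Hence ¬A ⊑ (∀r.(A ⊓ D) ⊔ B): entailed.

Yes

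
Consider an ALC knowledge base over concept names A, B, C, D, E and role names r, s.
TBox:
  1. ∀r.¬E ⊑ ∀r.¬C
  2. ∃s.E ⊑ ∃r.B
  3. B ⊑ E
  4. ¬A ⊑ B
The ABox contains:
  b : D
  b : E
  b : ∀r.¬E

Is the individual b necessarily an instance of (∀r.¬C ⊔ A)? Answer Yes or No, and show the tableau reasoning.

Yes

1. b : (∀r.¬C ⊔ A)?  L(b) = {D, E, ∀r.¬E} ∪ {(∃r.C ⊓ ¬A)}
   clash {E, ¬E} at an ∃-successor — b ∈ (∀r.¬C ⊔ A)
2. Hence b : (∀r.¬C ⊔ A): entailed.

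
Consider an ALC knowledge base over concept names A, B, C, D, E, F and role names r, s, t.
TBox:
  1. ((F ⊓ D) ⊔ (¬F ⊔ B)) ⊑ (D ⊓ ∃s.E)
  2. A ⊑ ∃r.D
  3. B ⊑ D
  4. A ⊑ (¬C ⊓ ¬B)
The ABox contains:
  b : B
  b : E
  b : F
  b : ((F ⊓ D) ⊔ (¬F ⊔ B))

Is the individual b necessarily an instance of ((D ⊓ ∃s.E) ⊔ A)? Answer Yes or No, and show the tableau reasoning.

1. b : ((D ⊓ ∃s.E) ⊔ A)?  L(b) = {B, E, F, ((F ⊓ D) ⊔ (¬F ⊔ B))} ∪ {((¬D ⊔ ∀s.¬E) ⊓ ¬A)}
   clash {E, ¬E} at an ∃-successor — b ∈ ((D ⊓ ∃s.E) ⊔ A)
2. Hence b : ((D ⊓ ∃s.E) ⊔ A): entailed.

Yes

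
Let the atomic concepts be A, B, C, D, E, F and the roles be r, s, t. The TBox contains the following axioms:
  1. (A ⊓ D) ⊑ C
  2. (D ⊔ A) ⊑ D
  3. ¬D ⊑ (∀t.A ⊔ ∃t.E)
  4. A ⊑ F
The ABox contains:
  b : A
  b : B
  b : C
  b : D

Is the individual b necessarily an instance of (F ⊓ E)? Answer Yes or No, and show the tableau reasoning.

1. b : (F ⊓ E)?  L(b) = {A, B, C, D} ∪ {(¬F ⊔ ¬E)}
   apply at b: A⊑F
   open: L(b) ⊇ {A, B, C, D, F, …} — b ∉ (F ⊓ E) possible
2. Hence b : (F ⊓ E): not entailed.

No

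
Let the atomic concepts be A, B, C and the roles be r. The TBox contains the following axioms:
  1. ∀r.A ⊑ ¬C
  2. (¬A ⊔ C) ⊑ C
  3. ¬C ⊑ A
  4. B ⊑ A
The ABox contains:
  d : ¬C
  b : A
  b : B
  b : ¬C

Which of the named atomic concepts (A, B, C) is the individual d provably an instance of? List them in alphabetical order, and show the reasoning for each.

1. d : A?  L(d) = {¬C} ∪ {¬A}
   clash {A, ¬A} at d — d ∈ A
2. d : B?  L(d) = {¬C} ∪ {¬B}
   apply at d: ¬C⊑A
   open: L(d) ⊇ {A, ¬B, ¬C} — d ∉ B possible
3. d : C?  L(d) = {¬C} ∪ {¬C}
   apply at d: ¬C⊑A
   open: L(d) ⊇ {A, ¬C} — d ∉ C possible
4. Entailed for d: {A}

{A}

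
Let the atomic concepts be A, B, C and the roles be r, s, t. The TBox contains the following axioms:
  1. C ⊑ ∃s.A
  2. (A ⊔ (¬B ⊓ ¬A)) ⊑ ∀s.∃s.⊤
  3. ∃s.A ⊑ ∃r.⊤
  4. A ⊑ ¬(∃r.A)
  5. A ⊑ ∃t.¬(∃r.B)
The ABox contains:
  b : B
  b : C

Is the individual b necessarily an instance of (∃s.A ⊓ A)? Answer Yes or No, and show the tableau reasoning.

1. b : (∃s.A ⊓ A)?  L(b) = {B, C} ∪ {(∀s.¬A ⊔ ¬A)}
   apply at b: C⊑∃s.A
   open: L(b) ⊇ {B, C, ¬A, ∃r.⊤, ∃s.A} (+ ∃-successors) — b ∉ (∃s.A ⊓ A) possible
2. Hence b : (∃s.A ⊓ A): not entailed.

No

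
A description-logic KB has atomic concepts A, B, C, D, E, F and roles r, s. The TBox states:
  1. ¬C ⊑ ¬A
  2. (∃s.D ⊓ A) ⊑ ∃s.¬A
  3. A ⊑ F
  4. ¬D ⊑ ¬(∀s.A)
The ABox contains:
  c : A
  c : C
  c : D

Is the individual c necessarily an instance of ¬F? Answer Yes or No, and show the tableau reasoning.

1. c : ¬F?  L(c) = {A, C, D} ∪ {F}
   open: L(c) ⊇ {A, C, D, F, ∀s.¬D} — c ∉ ¬F possible
2. Hence c : ¬F: not entailed.

No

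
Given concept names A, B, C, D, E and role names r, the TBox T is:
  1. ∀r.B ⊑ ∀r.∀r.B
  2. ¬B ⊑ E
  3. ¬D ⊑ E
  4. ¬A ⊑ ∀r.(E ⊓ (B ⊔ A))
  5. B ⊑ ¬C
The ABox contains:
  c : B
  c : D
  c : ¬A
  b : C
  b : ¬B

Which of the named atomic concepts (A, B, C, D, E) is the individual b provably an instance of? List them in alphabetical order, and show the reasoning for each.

{C, E}

1. b : A?  L(b) = {C, ¬B} ∪ {¬A}
   apply at b: ¬B⊑E; ¬A⊑∀r.(E ⊓ (B ⊔ A))
   open: L(b) ⊇ {C, E, ¬A, ¬B, ∀r.(E ⊓ (B ⊔ A)), …} (+ ∃-successors) — b ∉ A possible
2. b : B?  L(b) = {C, ¬B} ∪ {¬B}
   apply at b: ¬B⊑E
   open: L(b) ⊇ {A, C, E, ¬B, ∃r.¬B} (+ ∃-successors) — b ∉ B possible
3. b : C?  L(b) = {C, ¬B} ∪ {¬C}
   clash {C, ¬C} at b — b ∈ C
4. b : D?  L(b) = {C, ¬B} ∪ {¬D}
   apply at b: ¬B⊑E; ¬D⊑E
   open: L(b) ⊇ {A, C, E, ¬B, ¬D, …} (+ ∃-successors) — b ∉ D possible
5. b : E?  L(b) = {C, ¬B} ∪ {¬E}
   clash {E, ¬E} at b — b ∈ E
6. Entailed for b: {C, E}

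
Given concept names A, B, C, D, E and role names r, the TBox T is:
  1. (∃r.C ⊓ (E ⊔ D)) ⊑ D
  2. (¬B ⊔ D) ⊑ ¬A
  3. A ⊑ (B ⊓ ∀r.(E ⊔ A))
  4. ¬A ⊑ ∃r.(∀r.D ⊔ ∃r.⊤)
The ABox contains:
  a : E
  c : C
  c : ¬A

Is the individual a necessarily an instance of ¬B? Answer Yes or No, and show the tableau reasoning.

No

1. a : ¬B?  L(a) = {E} ∪ {B}
   open: L(a) ⊇ {A, B, E, ¬D, ∀r.(E ⊔ A), …} — a ∉ ¬B possible
2. Hence a : ¬B: not entailed.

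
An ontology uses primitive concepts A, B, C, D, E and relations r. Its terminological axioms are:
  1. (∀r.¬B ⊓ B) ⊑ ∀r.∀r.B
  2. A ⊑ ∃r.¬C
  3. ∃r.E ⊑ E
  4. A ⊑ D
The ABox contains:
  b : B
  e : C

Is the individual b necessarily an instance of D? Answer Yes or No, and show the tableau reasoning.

No

1. b : D?  L(b) = {B} ∪ {¬D}
   open: L(b) ⊇ {B, ¬A, ¬D, ∀r.¬E, ∃r.B} (+ ∃-successors) — b ∉ D possible
2. Hence b : D: not entailed.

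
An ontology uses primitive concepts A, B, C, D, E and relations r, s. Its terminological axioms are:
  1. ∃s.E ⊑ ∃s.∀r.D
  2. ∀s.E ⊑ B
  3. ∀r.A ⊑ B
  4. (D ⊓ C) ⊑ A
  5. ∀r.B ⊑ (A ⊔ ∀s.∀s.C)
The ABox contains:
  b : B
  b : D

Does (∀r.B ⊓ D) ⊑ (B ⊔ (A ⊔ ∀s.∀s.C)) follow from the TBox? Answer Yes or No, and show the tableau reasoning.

1. (∀r.B ⊓ D) ⊑ (B ⊔ (A ⊔ ∀s.∀s.C))  ⇔  ((∀r.B ⊓ D) ⊓ (¬B ⊓ (¬A ⊓ ∃s.∃s.¬C))) unsat w.r.t. T
   all branches close; clash {A, ¬A} at x₀
2. Hence (∀r.B ⊓ D) ⊑ (B ⊔ (A ⊔ ∀s.∀s.C)): entailed.

Yes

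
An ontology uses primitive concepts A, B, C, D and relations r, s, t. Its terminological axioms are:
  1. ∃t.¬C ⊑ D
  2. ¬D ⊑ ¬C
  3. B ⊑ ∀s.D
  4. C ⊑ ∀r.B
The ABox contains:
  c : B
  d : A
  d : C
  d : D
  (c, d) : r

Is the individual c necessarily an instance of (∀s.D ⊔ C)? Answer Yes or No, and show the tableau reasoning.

Yes

1. c : (∀s.D ⊔ C)?  L(c) = {B} ∪ {(∃s.¬D ⊓ ¬C)}
   clash {D, ¬D} at an ∃-successor — c ∈ (∀s.D ⊔ C)
2. Hence c : (∀s.D ⊔ C): entailed.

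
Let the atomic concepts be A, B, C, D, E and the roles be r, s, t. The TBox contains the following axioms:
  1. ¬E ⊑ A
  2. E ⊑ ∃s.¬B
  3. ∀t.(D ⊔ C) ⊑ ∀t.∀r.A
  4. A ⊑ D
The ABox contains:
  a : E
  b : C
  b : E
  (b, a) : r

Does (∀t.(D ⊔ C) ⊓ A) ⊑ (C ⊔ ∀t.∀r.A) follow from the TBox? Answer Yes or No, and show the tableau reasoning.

1. (∀t.(D ⊔ C) ⊓ A) ⊑ (C ⊔ ∀t.∀r.A)  ⇔  ((∀t.(D ⊔ C) ⊓ A) ⊓ (¬C ⊓ ∃t.∃r.¬A)) unsat w.r.t. T
   all branches close; clash {A, ¬A} at an ∃-successor
2. Hence (∀t.(D ⊔ C) ⊓ A) ⊑ (C ⊔ ∀t.∀r.A): entailed.

Yes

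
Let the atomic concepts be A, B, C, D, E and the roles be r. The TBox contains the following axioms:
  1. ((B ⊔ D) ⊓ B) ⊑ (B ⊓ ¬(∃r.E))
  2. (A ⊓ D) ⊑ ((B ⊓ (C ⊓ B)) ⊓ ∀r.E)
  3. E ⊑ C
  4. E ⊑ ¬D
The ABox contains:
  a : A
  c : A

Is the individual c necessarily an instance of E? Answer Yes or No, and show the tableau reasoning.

1. c : E?  L(c) = {A} ∪ {¬E}
   open: L(c) ⊇ {A, ¬B, ¬D, ¬E} — c ∉ E possible
2. Hence c : E: not entailed.

No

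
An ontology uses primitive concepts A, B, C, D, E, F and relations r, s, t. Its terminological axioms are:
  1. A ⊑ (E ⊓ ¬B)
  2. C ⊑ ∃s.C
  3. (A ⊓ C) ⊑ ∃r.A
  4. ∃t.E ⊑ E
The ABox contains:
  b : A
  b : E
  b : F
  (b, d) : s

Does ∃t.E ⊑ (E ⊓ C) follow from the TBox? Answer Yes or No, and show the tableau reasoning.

No

1. ∃t.E ⊑ (E ⊓ C)  ⇔  (∃t.E ⊓ (¬E ⊔ ¬C)) unsat w.r.t. T
   apply at x₀: ∃t.E⊑E
   open: L(x₀) ⊇ {E, ¬A, ¬C, ∃t.E} (+ ∃-successors)
2. Hence ∃t.E ⊑ (E ⊓ C): not entailed.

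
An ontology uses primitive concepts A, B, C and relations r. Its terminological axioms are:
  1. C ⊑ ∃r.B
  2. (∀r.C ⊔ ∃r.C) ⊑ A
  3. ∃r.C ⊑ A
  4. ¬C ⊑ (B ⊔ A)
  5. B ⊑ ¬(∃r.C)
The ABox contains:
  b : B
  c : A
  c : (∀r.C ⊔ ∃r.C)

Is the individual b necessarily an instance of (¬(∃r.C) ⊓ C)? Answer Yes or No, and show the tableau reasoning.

No

1. b : (¬(∃r.C) ⊓ C)?  L(b) = {B} ∪ {(∃r.C ⊔ ¬C)}
   apply at b: B⊑¬(∃r.C)
   open: L(b) ⊇ {B, ¬C, ∀r.¬C, ∃r.¬C} (+ ∃-successors) — b ∉ (¬(∃r.C) ⊓ C) possible
2. Hence b : (¬(∃r.C) ⊓ C): not entailed.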